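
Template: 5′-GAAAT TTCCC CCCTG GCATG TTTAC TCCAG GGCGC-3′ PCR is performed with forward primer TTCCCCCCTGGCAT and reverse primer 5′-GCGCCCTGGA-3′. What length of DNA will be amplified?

Scanning the template, TTCCCCCCTGGCAT occurs at positions 6–19; this primer anneals to the bottom strand there with its 3' end pointing downstream.
Reverse complement of the reverse primer: TCCAGGGCGC. This occurs on the top strand at positions 26–35.
Product length = (reverse-primer end) − (forward-primer start) + 1 = 35 − 6 + 1 = 30 bp.

30 bp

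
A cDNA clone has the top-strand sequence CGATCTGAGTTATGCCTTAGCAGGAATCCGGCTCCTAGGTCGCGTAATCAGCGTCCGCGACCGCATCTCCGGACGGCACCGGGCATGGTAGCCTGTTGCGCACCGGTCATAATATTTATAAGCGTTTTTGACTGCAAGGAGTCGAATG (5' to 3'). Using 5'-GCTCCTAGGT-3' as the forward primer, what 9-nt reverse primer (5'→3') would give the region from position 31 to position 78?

The product's 3' end on the top strand is position 78.
The reverse primer anneals to the top strand over positions 70–78, i.e. to CGGACGGCA.
Its sequence written 5'→3' is the reverse complement: TGCCGTCCG.

5'-TGCCGTCCG-3'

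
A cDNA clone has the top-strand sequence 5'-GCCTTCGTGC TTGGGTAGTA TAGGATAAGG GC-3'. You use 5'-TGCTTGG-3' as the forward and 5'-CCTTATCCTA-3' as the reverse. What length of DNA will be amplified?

23 bp

Scanning the template, TGCTTGG occurs at positions 8–14; this primer anneals to the bottom strand there with its 3' end pointing downstream.
Reverse complement of the reverse primer: TAGGATAAGG. This occurs on the top strand at positions 21–30.
Product length = (reverse-primer end) − (forward-primer start) + 1 = 30 − 8 + 1 = 23 bp.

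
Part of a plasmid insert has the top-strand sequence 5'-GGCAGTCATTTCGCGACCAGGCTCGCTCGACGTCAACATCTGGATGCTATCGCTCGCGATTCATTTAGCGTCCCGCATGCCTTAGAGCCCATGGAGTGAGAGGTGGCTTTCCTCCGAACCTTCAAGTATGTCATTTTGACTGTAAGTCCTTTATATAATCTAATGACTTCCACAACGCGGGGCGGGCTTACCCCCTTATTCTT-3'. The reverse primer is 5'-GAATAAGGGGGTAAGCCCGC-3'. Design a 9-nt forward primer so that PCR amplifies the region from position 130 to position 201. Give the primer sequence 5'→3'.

The reverse primer's reverse complement GCGGGCTTACCCCCTTATTC matches the template at positions 182–201; the product starts at position 130.
The forward primer is identical to the top strand over positions 130–138: GTCATTTTG.

5'-GTCATTTTG-3'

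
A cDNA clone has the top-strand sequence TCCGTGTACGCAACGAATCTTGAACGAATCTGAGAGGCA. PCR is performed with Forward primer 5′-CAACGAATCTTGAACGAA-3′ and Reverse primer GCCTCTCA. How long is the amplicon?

28 bp

Forward primer CAACGAATCTTGAACGAA is found on the top strand at positions 11–28.
Reverse complement of the reverse primer: TGAGAGGC. This occurs on the top strand at positions 31–38.
The product runs from position 11 to position 38, so its length is 38 − 11 + 1 = 28 bp.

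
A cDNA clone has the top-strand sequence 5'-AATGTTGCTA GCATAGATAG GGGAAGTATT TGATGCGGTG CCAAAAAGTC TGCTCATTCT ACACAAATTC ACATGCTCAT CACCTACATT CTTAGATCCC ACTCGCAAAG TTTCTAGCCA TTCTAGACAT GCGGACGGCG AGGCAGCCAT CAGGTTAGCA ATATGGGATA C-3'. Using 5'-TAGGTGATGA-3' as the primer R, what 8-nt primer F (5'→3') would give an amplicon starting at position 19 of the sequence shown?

The reverse primer's reverse complement TCATCACCTA matches the template at positions 77–86; the product starts at position 19.
The forward primer is identical to the top strand over positions 19–26: AGGGGAAG.

5'-AGGGGAAG-3'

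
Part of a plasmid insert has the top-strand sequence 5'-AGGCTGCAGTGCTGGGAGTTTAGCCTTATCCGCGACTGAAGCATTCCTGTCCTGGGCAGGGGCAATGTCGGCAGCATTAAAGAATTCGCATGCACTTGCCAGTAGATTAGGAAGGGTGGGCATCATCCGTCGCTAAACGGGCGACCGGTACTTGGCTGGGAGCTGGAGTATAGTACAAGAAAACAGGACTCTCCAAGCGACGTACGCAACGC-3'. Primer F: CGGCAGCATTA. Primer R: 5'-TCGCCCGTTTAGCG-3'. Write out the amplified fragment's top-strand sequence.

5'-CGGCAGCATTAAAGAATTCGCATGCACTTGCCAGTAGATTAGGAAGGGTGGGCATCATCCGTCGCTAAACGGGCGA-3'

Scanning the template, CGGCAGCATTA occurs at positions 69–79; this primer anneals to the bottom strand there with its 3' end pointing downstream.
The reverse primer's reverse complement is CGCTAAACGGGCGA, which matches the template at positions 131–144.
The product is the template from position 69 through 144 (76 bp).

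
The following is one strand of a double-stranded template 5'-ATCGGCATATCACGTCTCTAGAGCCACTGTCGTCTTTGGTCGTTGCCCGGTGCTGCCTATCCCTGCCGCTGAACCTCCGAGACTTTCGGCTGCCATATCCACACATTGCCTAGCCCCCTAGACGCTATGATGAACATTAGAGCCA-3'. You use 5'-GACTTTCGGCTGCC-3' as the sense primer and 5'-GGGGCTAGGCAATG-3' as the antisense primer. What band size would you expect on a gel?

37 bp

The forward primer matches the template at positions 81–94.
Taking the reverse complement of GGGGCTAGGCAATG gives CATTGCCTAGCCCC, found at positions 104–117 on the template; the primer anneals here to the top strand with its 3' end pointing upstream.
Amplicon spans positions 81–117: 37 bp.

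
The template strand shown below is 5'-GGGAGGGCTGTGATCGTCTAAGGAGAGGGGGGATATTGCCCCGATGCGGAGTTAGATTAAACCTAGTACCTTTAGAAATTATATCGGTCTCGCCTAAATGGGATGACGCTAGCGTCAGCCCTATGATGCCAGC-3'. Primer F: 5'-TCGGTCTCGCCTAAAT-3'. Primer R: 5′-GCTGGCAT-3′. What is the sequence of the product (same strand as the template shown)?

5'-TCGGTCTCGCCTAAATGGGATGACGCTAGCGTCAGCCCTATGATGCCAGC-3'

Forward primer TCGGTCTCGCCTAAAT is found on the top strand at positions 84–99.
Reverse complement of the reverse primer: ATGCCAGC. This occurs on the top strand at positions 126–133.
The product is the template from position 84 through 133 (50 bp).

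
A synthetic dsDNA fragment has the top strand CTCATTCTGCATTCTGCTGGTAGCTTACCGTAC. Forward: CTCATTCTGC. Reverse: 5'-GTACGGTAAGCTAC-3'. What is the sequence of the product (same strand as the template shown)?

The forward primer matches the template at positions 1–10.
The reverse primer's reverse complement is GTAGCTTACCGTAC, which matches the template at positions 20–33.
The product is the template from position 1 through 33 (33 bp).

5'-CTCATTCTGCATTCTGCTGGTAGCTTACCGTAC-3'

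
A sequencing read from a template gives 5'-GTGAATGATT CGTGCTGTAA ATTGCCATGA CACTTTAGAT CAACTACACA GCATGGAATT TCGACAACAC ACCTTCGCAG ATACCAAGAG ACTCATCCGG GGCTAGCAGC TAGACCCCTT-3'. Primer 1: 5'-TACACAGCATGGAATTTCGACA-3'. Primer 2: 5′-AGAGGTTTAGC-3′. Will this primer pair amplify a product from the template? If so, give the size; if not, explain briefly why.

Primer 2 (AGAGGTTTAGC) does not match the top strand, and its reverse complement GCTAAACCTCT does not match either.
With no annealing site for primer 2, no amplification occurs.

No product — primer 2 has no binding site in the template.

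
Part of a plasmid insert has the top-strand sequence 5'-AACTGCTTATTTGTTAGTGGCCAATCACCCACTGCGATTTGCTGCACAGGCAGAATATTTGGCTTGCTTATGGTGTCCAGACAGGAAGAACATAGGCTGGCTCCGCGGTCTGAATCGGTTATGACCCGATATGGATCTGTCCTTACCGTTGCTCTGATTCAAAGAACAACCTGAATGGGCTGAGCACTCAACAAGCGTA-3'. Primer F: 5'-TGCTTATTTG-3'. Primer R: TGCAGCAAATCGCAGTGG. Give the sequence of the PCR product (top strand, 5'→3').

5'-TGCTTATTTGTTAGTGGCCAATCACCCACTGCGATTTGCTGCA-3'

The forward primer matches the template at positions 4–13.
Reverse complement of the reverse primer: CCACTGCGATTTGCTGCA. This occurs on the top strand at positions 29–46.
The product is the template from position 4 through 46 (43 bp).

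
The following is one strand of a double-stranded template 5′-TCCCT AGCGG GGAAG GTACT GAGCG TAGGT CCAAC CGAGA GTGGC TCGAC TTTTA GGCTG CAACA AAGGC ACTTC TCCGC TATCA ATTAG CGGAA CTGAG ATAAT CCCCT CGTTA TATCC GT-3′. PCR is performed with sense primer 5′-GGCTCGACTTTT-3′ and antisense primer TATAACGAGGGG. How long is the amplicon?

75 bp

Scanning the template, GGCTCGACTTTT occurs at positions 43–54; this primer anneals to the bottom strand there with its 3' end pointing downstream.
Taking the reverse complement of TATAACGAGGGG gives CCCCTCGTTATA, found at positions 106–117 on the template; the primer anneals here to the top strand with its 3' end pointing upstream.
Amplicon spans positions 43–117: 75 bp.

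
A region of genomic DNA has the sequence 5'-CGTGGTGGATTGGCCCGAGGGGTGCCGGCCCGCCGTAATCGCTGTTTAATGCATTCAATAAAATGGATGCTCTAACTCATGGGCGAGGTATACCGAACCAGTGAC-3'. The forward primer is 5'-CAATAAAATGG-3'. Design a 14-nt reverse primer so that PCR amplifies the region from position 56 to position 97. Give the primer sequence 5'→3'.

5'-TTCGGTATACCTCG-3'

The product's 3' end on the top strand is position 97.
The reverse primer anneals to the top strand over positions 84–97, i.e. to CGAGGTATACCGAA.
Its sequence written 5'→3' is the reverse complement: TTCGGTATACCTCG.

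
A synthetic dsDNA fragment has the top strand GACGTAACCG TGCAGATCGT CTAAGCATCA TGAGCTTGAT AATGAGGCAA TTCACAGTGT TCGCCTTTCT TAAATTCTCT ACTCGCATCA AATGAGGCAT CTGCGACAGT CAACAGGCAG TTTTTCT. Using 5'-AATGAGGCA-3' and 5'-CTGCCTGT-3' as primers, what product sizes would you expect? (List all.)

The forward primer AATGAGGCA matches the top strand at positions 41–49, 91–99.
The reverse primer's reverse complement is ACAGGCAG, matching at positions 113–120.
Each forward site pairs with the reverse site to give a product ending at position 120: sizes 80, 30 bp.

80 bp, 30 bp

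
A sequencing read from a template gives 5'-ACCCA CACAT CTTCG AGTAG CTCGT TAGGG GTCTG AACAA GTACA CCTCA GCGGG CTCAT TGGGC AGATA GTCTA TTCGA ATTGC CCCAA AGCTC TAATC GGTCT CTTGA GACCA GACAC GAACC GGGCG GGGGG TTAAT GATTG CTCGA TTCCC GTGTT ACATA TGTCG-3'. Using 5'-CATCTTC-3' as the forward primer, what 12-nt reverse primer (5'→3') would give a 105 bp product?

The forward primer binds at positions 8–14, so a 105 bp product ends at position 8 + 105 − 1 = 112.
The reverse primer anneals to the top strand over positions 101–112, i.e. to GGTCTCTTGAGA.
Its sequence written 5'→3' is the reverse complement: TCTCAAGAGACC.

5'-TCTCAAGAGACC-3'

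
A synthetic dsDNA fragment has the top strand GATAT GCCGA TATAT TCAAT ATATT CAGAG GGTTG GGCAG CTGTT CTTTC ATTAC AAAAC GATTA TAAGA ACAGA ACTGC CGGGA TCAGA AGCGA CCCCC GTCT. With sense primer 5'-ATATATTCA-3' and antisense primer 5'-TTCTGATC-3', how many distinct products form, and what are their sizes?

Two products: 82 bp, 73 bp

The forward primer ATATATTCA matches the top strand at positions 10–18, 19–27.
The reverse primer's reverse complement is GATCAGAA, matching at positions 84–91.
Each forward site pairs with the reverse site to give a product ending at position 91: sizes 82, 73 bp.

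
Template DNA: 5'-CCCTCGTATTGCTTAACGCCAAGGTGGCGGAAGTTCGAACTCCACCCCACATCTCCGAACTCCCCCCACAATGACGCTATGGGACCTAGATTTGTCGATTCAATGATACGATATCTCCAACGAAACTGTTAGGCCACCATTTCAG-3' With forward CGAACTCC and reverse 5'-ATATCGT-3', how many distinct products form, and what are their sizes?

Two products: 79 bp, 59 bp

The forward primer CGAACTCC matches the top strand at positions 36–43, 56–63.
The reverse primer's reverse complement is ACGATAT, matching at positions 108–114.
Each forward site pairs with the reverse site to give a product ending at position 114: sizes 79, 59 bp.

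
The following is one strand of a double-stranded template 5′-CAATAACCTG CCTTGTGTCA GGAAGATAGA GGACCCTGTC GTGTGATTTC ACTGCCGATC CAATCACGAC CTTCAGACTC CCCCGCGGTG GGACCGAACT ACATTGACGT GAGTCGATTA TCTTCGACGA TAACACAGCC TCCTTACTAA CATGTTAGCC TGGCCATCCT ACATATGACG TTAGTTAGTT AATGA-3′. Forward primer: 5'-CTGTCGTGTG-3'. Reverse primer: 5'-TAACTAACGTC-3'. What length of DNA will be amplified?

Scanning the template, CTGTCGTGTG occurs at positions 36–45; this primer anneals to the bottom strand there with its 3' end pointing downstream.
Reverse complement of the reverse primer: GACGTTAGTTA. This occurs on the top strand at positions 177–187.
Product length = (reverse-primer end) − (forward-primer start) + 1 = 187 − 36 + 1 = 152 bp.

152 bp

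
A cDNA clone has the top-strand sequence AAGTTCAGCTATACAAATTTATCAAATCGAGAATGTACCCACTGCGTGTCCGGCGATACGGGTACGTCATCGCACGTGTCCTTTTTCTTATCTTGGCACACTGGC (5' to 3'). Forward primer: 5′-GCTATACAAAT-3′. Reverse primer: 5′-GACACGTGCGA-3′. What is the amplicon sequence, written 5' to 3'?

Scanning the template, GCTATACAAAT occurs at positions 8–18; this primer anneals to the bottom strand there with its 3' end pointing downstream.
The reverse primer's reverse complement is TCGCACGTGTC, which matches the template at positions 70–80.
The product is the template from position 8 through 80 (73 bp).

5'-GCTATACAAATTTATCAAATCGAGAATGTACCCACTGCGTGTCCGGCGATACGGGTACGTCATCGCACGTGTC-3'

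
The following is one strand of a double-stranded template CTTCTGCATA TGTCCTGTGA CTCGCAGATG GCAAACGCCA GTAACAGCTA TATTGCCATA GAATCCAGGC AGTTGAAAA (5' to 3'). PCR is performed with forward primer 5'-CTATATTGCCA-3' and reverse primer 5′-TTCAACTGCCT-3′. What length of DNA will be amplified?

The forward primer matches the template at positions 48–58.
Reverse complement of the reverse primer: AGGCAGTTGAA. This occurs on the top strand at positions 67–77.
Product length = (reverse-primer end) − (forward-primer start) + 1 = 77 − 48 + 1 = 30 bp.

30 bp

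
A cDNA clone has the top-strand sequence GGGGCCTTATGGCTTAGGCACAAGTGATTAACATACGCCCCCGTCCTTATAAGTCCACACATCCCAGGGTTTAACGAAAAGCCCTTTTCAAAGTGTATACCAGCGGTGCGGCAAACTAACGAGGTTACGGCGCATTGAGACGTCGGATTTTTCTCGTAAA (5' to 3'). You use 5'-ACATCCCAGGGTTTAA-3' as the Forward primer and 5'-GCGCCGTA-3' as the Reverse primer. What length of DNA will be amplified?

Forward primer ACATCCCAGGGTTTAA is found on the top strand at positions 59–74.
Reverse complement of the reverse primer: TACGGCGC. This occurs on the top strand at positions 126–133.
Amplicon spans positions 59–133: 75 bp.

75 bp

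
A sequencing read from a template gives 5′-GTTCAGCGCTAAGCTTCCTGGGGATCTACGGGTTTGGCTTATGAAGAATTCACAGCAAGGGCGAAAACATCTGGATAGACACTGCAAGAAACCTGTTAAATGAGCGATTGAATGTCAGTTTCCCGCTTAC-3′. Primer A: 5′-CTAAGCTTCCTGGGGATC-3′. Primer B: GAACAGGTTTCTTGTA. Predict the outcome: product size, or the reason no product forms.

Primer B (GAACAGGTTTCTTGTA) does not match the top strand, and its reverse complement TACAAGAAACCTGTTC does not match either.
With no annealing site for primer B, no amplification occurs.

No product — primer B has no binding site in the template.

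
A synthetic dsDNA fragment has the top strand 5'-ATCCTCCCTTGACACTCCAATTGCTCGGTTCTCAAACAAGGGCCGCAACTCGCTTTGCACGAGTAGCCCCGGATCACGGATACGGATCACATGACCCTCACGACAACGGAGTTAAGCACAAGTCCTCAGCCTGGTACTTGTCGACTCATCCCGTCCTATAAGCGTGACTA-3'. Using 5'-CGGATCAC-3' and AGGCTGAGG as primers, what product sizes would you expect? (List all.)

The forward primer CGGATCAC matches the top strand at positions 70–77, 83–90.
The reverse primer's reverse complement is CCTCAGCCT, matching at positions 124–132.
Each forward site pairs with the reverse site to give a product ending at position 132: sizes 63, 50 bp.

63 bp, 50 bp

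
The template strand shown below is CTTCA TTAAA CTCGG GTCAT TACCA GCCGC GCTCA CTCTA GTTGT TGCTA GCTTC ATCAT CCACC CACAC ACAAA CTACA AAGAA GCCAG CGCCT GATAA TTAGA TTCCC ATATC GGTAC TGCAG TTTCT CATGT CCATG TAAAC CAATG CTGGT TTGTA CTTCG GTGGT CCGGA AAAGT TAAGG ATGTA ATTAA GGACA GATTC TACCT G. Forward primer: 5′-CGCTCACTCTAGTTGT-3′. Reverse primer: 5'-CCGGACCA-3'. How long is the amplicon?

145 bp

Forward primer CGCTCACTCTAGTTGT is found on the top strand at positions 30–45.
The reverse primer's reverse complement is TGGTCCGG, which matches the template at positions 167–174.
Product length = (reverse-primer end) − (forward-primer start) + 1 = 174 − 30 + 1 = 145 bp.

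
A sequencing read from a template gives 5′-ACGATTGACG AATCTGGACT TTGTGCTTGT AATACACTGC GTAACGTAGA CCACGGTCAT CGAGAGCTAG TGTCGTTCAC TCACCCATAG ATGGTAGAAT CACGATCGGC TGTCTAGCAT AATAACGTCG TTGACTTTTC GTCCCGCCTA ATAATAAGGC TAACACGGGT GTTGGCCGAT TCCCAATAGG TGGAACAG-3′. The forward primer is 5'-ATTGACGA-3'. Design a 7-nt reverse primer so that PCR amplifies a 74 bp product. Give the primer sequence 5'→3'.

5'-AACGACA-3'

The forward primer binds at positions 4–11, so a 74 bp product ends at position 4 + 74 − 1 = 77.
The reverse primer anneals to the top strand over positions 71–77, i.e. to TGTCGTT.
Its sequence written 5'→3' is the reverse complement: AACGACA.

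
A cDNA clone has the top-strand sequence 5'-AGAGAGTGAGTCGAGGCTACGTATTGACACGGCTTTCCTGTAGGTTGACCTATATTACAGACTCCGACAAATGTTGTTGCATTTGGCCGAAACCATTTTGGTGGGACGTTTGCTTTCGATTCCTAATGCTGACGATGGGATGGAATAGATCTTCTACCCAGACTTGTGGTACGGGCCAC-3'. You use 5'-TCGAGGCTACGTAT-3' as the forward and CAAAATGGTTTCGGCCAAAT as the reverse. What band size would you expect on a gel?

Forward primer TCGAGGCTACGTAT is found on the top strand at positions 11–24.
Reverse complement of the reverse primer: ATTTGGCCGAAACCATTTTG. This occurs on the top strand at positions 81–100.
Amplicon spans positions 11–100: 90 bp.

90 bp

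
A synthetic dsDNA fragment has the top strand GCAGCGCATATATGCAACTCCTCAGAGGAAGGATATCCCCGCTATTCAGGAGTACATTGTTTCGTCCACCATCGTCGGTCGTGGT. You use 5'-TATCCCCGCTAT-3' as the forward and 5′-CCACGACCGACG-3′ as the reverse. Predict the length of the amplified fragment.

The forward primer matches the template at positions 34–45.
Taking the reverse complement of CCACGACCGACG gives CGTCGGTCGTGG, found at positions 73–84 on the template; the primer anneals here to the top strand with its 3' end pointing upstream.
Amplicon spans positions 34–84: 51 bp.

51 bp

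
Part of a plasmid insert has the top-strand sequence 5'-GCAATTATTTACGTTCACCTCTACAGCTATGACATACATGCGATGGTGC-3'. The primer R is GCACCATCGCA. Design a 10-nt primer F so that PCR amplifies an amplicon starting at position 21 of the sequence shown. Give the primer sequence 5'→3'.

5'-CTACAGCTAT-3'

The reverse primer's reverse complement TGCGATGGTGC matches the template at positions 39–49; the product starts at position 21.
The forward primer is identical to the top strand over positions 21–30: CTACAGCTAT.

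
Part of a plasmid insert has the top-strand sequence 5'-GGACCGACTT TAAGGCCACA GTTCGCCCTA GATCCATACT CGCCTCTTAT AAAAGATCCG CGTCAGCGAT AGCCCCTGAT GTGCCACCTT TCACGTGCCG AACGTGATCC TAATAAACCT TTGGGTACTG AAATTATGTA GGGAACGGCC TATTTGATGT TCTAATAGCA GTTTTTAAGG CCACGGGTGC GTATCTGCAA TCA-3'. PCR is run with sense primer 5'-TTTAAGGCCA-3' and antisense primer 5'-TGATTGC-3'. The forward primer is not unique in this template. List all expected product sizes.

195 bp, 30 bp

The forward primer TTTAAGGCCA matches the top strand at positions 9–18, 174–183.
The reverse primer's reverse complement is GCAATCA, matching at positions 197–203.
Each forward site pairs with the reverse site to give a product ending at position 203: sizes 195, 30 bp.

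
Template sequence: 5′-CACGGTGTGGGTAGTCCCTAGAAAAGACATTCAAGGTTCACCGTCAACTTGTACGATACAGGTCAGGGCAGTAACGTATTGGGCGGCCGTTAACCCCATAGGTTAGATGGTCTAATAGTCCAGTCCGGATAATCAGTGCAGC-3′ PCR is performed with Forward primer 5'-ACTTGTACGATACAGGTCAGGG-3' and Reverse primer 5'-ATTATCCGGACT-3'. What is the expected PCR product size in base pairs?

87 bp

Forward primer ACTTGTACGATACAGGTCAGGG is found on the top strand at positions 47–68.
The reverse primer's reverse complement is AGTCCGGATAAT, which matches the template at positions 122–133.
Product length = (reverse-primer end) − (forward-primer start) + 1 = 133 − 47 + 1 = 87 bp.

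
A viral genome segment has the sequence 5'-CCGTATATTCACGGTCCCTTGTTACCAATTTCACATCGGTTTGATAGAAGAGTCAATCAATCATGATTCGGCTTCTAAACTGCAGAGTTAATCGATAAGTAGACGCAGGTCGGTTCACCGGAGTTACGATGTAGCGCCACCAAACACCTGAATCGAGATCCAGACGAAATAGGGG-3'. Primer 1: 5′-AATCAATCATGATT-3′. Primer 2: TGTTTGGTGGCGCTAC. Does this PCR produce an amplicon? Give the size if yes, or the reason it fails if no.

Yes — a 92 bp product.

Primer 1 (AATCAATCATGATT) matches the top strand at positions 55–68; it acts as a forward primer.
Primer 2's reverse complement is GTAGCGCCACCAAACA, matching the top strand at positions 131–146; it acts as a reverse primer.
The 3' ends face each other across positions 55–146, giving a 92 bp product.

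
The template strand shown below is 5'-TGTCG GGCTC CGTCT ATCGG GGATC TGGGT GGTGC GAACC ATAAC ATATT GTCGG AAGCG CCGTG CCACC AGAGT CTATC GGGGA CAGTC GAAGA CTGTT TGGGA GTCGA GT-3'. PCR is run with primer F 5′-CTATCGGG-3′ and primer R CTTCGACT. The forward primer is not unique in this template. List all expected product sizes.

The forward primer CTATCGGG matches the top strand at positions 14–21, 76–83.
The reverse primer's reverse complement is AGTCGAAG, matching at positions 87–94.
Each forward site pairs with the reverse site to give a product ending at position 94: sizes 81, 19 bp.

81 bp, 19 bp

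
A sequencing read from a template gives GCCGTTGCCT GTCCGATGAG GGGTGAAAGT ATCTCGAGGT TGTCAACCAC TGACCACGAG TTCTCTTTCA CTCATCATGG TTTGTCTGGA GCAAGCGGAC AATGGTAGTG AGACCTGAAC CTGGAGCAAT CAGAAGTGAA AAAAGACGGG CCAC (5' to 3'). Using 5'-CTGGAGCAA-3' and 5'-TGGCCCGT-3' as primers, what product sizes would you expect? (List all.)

68 bp, 33 bp

The forward primer CTGGAGCAA matches the top strand at positions 86–94, 121–129.
The reverse primer's reverse complement is ACGGGCCA, matching at positions 146–153.
Each forward site pairs with the reverse site to give a product ending at position 153: sizes 68, 33 bp.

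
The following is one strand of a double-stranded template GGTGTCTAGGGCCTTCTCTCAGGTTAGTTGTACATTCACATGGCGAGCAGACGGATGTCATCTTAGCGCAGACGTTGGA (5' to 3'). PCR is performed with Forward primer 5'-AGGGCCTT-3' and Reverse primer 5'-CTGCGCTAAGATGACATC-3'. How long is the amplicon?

64 bp

Forward primer AGGGCCTT is found on the top strand at positions 8–15.
The reverse primer's reverse complement is GATGTCATCTTAGCGCAG, which matches the template at positions 54–71.
Product length = (reverse-primer end) − (forward-primer start) + 1 = 71 − 8 + 1 = 64 bp.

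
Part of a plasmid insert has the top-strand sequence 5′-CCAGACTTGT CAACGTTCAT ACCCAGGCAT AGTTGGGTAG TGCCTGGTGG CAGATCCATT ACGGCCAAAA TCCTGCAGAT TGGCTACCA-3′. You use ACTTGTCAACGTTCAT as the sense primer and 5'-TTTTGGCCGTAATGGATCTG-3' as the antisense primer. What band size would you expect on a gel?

Scanning the template, ACTTGTCAACGTTCAT occurs at positions 5–20; this primer anneals to the bottom strand there with its 3' end pointing downstream.
Reverse complement of the reverse primer: CAGATCCATTACGGCCAAAA. This occurs on the top strand at positions 51–70.
Amplicon spans positions 5–70: 66 bp.

66 bp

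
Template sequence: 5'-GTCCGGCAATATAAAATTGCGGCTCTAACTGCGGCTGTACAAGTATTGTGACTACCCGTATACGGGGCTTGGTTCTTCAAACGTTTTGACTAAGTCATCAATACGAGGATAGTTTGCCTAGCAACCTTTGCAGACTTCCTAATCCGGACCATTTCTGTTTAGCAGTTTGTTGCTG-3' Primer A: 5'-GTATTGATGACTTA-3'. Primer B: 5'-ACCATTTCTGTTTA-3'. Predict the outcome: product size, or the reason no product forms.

No product — the primers' 3' ends point away from each other.

Primer A (GTATTGATGACTTA) has reverse complement TAAGTCATCAATAC, which matches the top strand at positions 91–104; primer A anneals to the top strand there with its 3' end pointing upstream toward position 91.
Primer B (ACCATTTCTGTTTA) matches the top strand directly at positions 148–161; it anneals to the bottom strand with its 3' end pointing downstream toward position 161.
The 3' ends diverge (primer A extends toward position 1, primer B toward position 175), so the primers never converge on a shared product.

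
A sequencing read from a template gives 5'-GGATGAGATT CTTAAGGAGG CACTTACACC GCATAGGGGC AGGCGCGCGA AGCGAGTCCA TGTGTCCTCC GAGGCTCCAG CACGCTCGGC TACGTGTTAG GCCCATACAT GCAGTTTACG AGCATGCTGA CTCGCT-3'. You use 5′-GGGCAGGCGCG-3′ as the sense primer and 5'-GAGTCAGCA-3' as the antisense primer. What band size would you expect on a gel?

97 bp

Scanning the template, GGGCAGGCGCG occurs at positions 37–47; this primer anneals to the bottom strand there with its 3' end pointing downstream.
The reverse primer's reverse complement is TGCTGACTC, which matches the template at positions 125–133.
Amplicon spans positions 37–133: 97 bp.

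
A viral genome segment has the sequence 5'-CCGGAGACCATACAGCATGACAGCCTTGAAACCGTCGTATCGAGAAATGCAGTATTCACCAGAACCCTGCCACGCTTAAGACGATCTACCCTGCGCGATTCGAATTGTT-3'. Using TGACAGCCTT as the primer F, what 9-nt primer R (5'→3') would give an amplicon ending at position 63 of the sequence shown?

5'-TCTGGTGAA-3'

The forward primer binds at positions 18–27; the product's 3' end on the top strand is position 63.
The reverse primer anneals to the top strand over positions 55–63, i.e. to TTCACCAGA.
Its sequence written 5'→3' is the reverse complement: TCTGGTGAA.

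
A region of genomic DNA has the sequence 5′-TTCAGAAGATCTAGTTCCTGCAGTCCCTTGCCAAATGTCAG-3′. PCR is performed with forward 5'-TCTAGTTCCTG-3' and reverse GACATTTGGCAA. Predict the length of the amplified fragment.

Scanning the template, TCTAGTTCCTG occurs at positions 10–20; this primer anneals to the bottom strand there with its 3' end pointing downstream.
The reverse primer's reverse complement is TTGCCAAATGTC, which matches the template at positions 28–39.
The product runs from position 10 to position 39, so its length is 39 − 10 + 1 = 30 bp.

30 bp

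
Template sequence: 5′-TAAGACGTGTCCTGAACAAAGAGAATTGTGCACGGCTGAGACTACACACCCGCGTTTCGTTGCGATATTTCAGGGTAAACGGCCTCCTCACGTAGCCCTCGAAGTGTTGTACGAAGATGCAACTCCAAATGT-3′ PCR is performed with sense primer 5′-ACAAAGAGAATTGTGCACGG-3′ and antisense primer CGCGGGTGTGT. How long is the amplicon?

39 bp

Forward primer ACAAAGAGAATTGTGCACGG is found on the top strand at positions 16–35.
Taking the reverse complement of CGCGGGTGTGT gives ACACACCCGCG, found at positions 44–54 on the template; the primer anneals here to the top strand with its 3' end pointing upstream.
Amplicon spans positions 16–54: 39 bp.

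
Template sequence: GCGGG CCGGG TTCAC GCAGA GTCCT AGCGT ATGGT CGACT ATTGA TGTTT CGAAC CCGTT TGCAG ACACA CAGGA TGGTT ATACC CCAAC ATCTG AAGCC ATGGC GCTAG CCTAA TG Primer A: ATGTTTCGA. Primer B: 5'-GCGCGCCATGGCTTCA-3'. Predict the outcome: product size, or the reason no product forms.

No product — primer B has no binding site in the template.

Primer B (GCGCGCCATGGCTTCA) does not match the top strand, and its reverse complement TGAAGCCATGGCGCGC does not match either.
With no annealing site for primer B, no amplification occurs.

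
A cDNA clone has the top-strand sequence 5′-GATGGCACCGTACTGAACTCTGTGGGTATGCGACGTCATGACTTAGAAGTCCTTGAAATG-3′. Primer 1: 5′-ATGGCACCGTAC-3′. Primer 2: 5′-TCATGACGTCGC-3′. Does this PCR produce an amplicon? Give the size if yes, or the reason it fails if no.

Primer 1 (ATGGCACCGTAC) matches the top strand at positions 2–13; it acts as a forward primer.
Primer 2's reverse complement is GCGACGTCATGA, matching the top strand at positions 30–41; it acts as a reverse primer.
The 3' ends face each other across positions 2–41, giving a 40 bp product.

Yes — a 40 bp product.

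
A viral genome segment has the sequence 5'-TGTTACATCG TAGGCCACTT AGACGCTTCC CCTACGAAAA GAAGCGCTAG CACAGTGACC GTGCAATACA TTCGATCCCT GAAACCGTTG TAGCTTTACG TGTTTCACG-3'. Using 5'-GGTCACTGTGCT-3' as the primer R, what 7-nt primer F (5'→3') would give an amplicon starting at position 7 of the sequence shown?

The reverse primer's reverse complement AGCACAGTGACC matches the template at positions 49–60; the product starts at position 7.
The forward primer is identical to the top strand over positions 7–13: ATCGTAG.

5'-ATCGTAG-3'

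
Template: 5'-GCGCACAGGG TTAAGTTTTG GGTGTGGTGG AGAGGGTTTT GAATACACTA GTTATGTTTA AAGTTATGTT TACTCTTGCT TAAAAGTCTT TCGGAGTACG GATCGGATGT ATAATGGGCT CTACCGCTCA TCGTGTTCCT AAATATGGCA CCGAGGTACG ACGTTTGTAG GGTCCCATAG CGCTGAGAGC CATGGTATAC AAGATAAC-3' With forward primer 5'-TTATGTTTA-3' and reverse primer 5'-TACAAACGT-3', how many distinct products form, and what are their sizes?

The forward primer TTATGTTTA matches the top strand at positions 52–60, 64–72.
The reverse primer's reverse complement is ACGTTTGTA, matching at positions 161–169.
Each forward site pairs with the reverse site to give a product ending at position 169: sizes 118, 106 bp.

Two products: 118 bp, 106 bp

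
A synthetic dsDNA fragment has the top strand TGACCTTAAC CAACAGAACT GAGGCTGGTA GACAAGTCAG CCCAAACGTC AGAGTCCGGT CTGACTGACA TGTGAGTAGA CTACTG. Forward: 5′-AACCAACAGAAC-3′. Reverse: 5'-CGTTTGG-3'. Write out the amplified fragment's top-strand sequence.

5'-AACCAACAGAACTGAGGCTGGTAGACAAGTCAGCCCAAACG-3'

The forward primer matches the template at positions 8–19.
Taking the reverse complement of CGTTTGG gives CCAAACG, found at positions 42–48 on the template; the primer anneals here to the top strand with its 3' end pointing upstream.
The product is the template from position 8 through 48 (41 bp).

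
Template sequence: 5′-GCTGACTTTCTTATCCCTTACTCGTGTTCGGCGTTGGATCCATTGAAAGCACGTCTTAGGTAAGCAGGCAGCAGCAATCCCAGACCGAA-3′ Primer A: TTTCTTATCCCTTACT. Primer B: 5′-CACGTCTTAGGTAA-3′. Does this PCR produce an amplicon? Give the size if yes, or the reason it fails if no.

No product — both primers anneal to the same strand and extend in the same direction.

Primer A (TTTCTTATCCCTTACT) matches the top strand at positions 7–22 (3' end points downstream).
Primer B (CACGTCTTAGGTAA) also matches the top strand directly, at positions 50–63 — its reverse complement TTACCTAAGACGTG is not present.
Both primers anneal to the bottom strand with 3' ends pointing the same way, so neither can prime synthesis back toward the other.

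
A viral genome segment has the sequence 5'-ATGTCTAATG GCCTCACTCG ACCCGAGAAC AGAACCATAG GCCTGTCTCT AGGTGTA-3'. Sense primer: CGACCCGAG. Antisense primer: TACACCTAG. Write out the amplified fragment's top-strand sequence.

5'-CGACCCGAGAACAGAACCATAGGCCTGTCTCTAGGTGTA-3'

Forward primer CGACCCGAG is found on the top strand at positions 19–27.
Reverse complement of the reverse primer: CTAGGTGTA. This occurs on the top strand at positions 49–57.
The product is the template from position 19 through 57 (39 bp).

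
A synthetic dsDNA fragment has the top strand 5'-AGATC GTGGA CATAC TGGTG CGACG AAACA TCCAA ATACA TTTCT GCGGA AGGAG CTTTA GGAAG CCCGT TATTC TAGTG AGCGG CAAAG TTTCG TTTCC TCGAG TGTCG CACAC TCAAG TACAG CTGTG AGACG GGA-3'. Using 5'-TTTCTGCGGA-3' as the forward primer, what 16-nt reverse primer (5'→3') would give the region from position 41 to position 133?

5'-TCTCACAGCTGTACTT-3'

The product's 3' end on the top strand is position 133.
The reverse primer anneals to the top strand over positions 118–133, i.e. to AAGTACAGCTGTGAGA.
Its sequence written 5'→3' is the reverse complement: TCTCACAGCTGTACTT.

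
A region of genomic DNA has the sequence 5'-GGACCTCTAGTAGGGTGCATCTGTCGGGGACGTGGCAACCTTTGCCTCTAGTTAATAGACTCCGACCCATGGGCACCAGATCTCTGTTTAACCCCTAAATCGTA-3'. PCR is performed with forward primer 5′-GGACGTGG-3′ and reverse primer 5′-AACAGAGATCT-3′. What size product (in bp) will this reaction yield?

Forward primer GGACGTGG is found on the top strand at positions 28–35.
Taking the reverse complement of AACAGAGATCT gives AGATCTCTGTT, found at positions 78–88 on the template; the primer anneals here to the top strand with its 3' end pointing upstream.
Amplicon spans positions 28–88: 61 bp.

61 bp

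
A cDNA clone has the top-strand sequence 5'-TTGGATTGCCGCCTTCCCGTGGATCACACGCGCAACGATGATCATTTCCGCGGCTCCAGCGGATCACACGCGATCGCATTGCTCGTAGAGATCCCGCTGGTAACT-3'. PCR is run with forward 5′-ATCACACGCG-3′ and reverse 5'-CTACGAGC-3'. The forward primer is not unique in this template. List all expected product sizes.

66 bp, 26 bp

The forward primer ATCACACGCG matches the top strand at positions 23–32, 63–72.
The reverse primer's reverse complement is GCTCGTAG, matching at positions 81–88.
Each forward site pairs with the reverse site to give a product ending at position 88: sizes 66, 26 bp.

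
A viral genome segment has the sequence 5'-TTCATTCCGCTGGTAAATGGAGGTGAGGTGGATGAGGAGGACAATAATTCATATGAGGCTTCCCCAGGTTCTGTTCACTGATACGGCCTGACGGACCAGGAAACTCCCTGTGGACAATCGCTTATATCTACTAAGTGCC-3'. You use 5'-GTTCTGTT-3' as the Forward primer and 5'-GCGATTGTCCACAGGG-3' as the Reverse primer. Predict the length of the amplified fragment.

54 bp

Forward primer GTTCTGTT is found on the top strand at positions 68–75.
The reverse primer's reverse complement is CCCTGTGGACAATCGC, which matches the template at positions 106–121.
The product runs from position 68 to position 121, so its length is 121 − 68 + 1 = 54 bp.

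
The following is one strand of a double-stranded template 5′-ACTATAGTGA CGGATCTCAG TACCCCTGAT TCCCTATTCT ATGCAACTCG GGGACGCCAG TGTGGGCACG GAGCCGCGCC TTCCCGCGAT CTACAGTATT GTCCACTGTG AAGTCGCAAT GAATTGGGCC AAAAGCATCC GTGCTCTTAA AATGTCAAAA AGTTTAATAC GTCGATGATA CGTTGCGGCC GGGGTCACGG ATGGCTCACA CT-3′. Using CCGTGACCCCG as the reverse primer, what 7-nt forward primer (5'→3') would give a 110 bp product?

5'-CTACAGT-3'

The reverse primer's reverse complement CGGGGTCACGG matches the template at positions 190–200, so the product ends at position 200.
A 110 bp product then starts at position 200 − 110 + 1 = 91.
The forward primer is identical to the top strand there: CTACAGT.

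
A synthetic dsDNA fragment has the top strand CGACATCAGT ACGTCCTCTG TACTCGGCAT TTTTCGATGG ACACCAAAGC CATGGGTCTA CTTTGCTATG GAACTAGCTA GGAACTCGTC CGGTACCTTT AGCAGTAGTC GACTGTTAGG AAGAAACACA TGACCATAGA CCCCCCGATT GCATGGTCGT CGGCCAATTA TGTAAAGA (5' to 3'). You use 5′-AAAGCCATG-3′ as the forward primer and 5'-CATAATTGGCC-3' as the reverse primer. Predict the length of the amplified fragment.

The forward primer matches the template at positions 46–54.
Reverse complement of the reverse primer: GGCCAATTATG. This occurs on the top strand at positions 162–172.
Amplicon spans positions 46–172: 127 bp.

127 bp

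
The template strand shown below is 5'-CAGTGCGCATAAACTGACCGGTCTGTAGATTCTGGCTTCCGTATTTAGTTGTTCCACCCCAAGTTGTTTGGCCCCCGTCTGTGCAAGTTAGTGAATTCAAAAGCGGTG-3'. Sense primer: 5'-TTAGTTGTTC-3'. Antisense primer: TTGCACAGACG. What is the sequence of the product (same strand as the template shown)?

The forward primer matches the template at positions 45–54.
The reverse primer's reverse complement is CGTCTGTGCAA, which matches the template at positions 76–86.
The product is the template from position 45 through 86 (42 bp).

5'-TTAGTTGTTCCACCCCAAGTTGTTTGGCCCCCGTCTGTGCAA-3'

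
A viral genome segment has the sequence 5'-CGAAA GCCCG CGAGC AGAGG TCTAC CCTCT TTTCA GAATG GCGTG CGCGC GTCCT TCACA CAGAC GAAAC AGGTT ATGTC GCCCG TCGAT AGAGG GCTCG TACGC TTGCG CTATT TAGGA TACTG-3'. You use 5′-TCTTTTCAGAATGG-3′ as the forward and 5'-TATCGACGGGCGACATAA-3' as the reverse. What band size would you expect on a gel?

Scanning the template, TCTTTTCAGAATGG occurs at positions 28–41; this primer anneals to the bottom strand there with its 3' end pointing downstream.
Reverse complement of the reverse primer: TTATGTCGCCCGTCGATA. This occurs on the top strand at positions 74–91.
The product runs from position 28 to position 91, so its length is 91 − 28 + 1 = 64 bp.

64 bp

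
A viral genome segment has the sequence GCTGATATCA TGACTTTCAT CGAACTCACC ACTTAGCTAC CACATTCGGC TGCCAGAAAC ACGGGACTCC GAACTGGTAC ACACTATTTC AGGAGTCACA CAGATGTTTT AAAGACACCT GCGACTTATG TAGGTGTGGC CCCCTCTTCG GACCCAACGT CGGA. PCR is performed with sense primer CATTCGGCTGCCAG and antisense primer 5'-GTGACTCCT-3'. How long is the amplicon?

The forward primer matches the template at positions 43–56.
Taking the reverse complement of GTGACTCCT gives AGGAGTCAC, found at positions 91–99 on the template; the primer anneals here to the top strand with its 3' end pointing upstream.
Product length = (reverse-primer end) − (forward-primer start) + 1 = 99 − 43 + 1 = 57 bp.

57 bp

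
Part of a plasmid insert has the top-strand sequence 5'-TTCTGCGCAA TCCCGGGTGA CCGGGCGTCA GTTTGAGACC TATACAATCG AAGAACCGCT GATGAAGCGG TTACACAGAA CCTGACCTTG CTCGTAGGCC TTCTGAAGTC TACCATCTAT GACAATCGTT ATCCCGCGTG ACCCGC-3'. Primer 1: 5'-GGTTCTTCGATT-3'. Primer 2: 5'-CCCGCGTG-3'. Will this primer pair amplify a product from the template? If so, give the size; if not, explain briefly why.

No product — the primers' 3' ends point away from each other.

Primer 1 (GGTTCTTCGATT) has reverse complement AATCGAAGAACC, which matches the top strand at positions 46–57; primer 1 anneals to the top strand there with its 3' end pointing upstream toward position 46.
Primer 2 (CCCGCGTG) matches the top strand directly at positions 133–140; it anneals to the bottom strand with its 3' end pointing downstream toward position 140.
The 3' ends diverge (primer 1 extends toward position 1, primer 2 toward position 146), so the primers never converge on a shared product.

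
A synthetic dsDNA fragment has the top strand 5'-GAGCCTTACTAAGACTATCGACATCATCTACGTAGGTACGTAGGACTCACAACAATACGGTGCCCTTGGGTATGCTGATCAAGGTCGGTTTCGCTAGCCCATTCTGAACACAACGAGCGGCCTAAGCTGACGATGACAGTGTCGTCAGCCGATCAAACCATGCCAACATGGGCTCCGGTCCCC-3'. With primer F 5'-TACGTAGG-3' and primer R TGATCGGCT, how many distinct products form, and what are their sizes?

Two products: 127 bp, 119 bp

The forward primer TACGTAGG matches the top strand at positions 29–36, 37–44.
The reverse primer's reverse complement is AGCCGATCA, matching at positions 147–155.
Each forward site pairs with the reverse site to give a product ending at position 155: sizes 127, 119 bp.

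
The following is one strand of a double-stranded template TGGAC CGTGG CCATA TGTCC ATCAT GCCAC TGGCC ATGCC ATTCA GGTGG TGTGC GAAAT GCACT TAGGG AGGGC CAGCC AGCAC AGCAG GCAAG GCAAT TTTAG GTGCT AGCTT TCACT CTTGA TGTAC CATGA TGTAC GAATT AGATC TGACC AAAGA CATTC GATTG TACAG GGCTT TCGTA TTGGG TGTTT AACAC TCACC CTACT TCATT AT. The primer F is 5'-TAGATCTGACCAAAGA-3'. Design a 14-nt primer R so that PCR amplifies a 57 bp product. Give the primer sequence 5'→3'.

5'-AGTGTTAAACACCC-3'

The forward primer binds at positions 145–160, so a 57 bp product ends at position 145 + 57 − 1 = 201.
The reverse primer anneals to the top strand over positions 188–201, i.e. to GGGTGTTTAACACT.
Its sequence written 5'→3' is the reverse complement: AGTGTTAAACACCC.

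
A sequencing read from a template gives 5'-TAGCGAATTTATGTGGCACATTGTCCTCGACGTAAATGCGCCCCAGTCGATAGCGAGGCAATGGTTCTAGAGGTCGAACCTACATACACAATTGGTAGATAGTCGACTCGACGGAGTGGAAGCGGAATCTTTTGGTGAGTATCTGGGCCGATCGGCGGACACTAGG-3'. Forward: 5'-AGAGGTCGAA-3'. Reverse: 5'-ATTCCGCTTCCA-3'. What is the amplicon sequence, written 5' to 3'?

5'-AGAGGTCGAACCTACATACACAATTGGTAGATAGTCGACTCGACGGAGTGGAAGCGGAAT-3'

The forward primer matches the template at positions 69–78.
The reverse primer's reverse complement is TGGAAGCGGAAT, which matches the template at positions 117–128.
The product is the template from position 69 through 128 (60 bp).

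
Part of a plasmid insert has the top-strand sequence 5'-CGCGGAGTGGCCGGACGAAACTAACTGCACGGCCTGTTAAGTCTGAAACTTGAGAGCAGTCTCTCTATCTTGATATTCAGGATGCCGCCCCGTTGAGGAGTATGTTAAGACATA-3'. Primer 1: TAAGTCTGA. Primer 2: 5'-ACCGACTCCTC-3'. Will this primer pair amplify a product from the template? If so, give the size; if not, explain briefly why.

No product — primer 2 has no binding site in the template.

Primer 2 (ACCGACTCCTC) does not match the top strand, and its reverse complement GAGGAGTCGGT does not match either.
With no annealing site for primer 2, no amplification occurs.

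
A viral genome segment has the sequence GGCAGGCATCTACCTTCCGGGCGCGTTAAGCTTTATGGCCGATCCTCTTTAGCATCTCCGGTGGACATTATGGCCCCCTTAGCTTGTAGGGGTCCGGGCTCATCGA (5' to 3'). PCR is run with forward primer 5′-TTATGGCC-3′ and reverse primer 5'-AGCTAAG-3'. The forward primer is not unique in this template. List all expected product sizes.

52 bp, 17 bp

The forward primer TTATGGCC matches the top strand at positions 33–40, 68–75.
The reverse primer's reverse complement is CTTAGCT, matching at positions 78–84.
Each forward site pairs with the reverse site to give a product ending at position 84: sizes 52, 17 bp.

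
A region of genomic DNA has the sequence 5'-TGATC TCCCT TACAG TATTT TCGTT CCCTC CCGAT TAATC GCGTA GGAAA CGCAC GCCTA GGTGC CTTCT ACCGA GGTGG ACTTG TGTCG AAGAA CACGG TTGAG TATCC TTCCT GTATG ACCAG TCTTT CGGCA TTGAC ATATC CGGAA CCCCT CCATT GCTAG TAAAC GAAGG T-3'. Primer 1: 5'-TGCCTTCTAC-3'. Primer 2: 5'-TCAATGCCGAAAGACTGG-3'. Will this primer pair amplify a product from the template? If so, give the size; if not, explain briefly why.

Primer 1 (TGCCTTCTAC) matches the top strand at positions 63–72; it acts as a forward primer.
Primer 2's reverse complement is CCAGTCTTTCGGCATTGA, matching the top strand at positions 122–139; it acts as a reverse primer.
The 3' ends face each other across positions 63–139, giving a 77 bp product.

Yes — a 77 bp product.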